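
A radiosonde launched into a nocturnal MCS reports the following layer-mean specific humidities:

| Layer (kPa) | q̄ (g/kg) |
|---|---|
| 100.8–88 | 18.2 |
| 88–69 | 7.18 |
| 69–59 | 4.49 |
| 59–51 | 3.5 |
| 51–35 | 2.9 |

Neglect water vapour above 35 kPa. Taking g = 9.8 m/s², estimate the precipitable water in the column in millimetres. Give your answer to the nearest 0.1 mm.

Precipitable water is the column-integrated vapour mass per unit area: PW = (1/g) Σ q̄ Δp, with q in kg/kg and Δp in Pa (1 kg/m² of water = 1 mm).
Layer 100.8–88 kPa: Δp = 128 hPa = 12800 Pa, q̄ = 0.0182 kg/kg → 0.0182 × 12800 / 9.8 = 23.77 mm
Layer 88–69 kPa: Δp = 190 hPa = 19000 Pa, q̄ = 0.00718 kg/kg → 0.00718 × 19000 / 9.8 = 13.92 mm
Layer 69–59 kPa: Δp = 100 hPa = 10000 Pa, q̄ = 0.00449 kg/kg → 0.00449 × 10000 / 9.8 = 4.58 mm
Layer 59–51 kPa: Δp = 80 hPa = 8000 Pa, q̄ = 0.0035 kg/kg → 0.0035 × 8000 / 9.8 = 2.86 mm
Layer 51–35 kPa: Δp = 160 hPa = 16000 Pa, q̄ = 0.0029 kg/kg → 0.0029 × 16000 / 9.8 = 4.73 mm
PW = 23.77 + 13.92 + 4.58 + 2.86 + 4.73 = 49.86 ≈ 49.9 mm.

PW ≈ 49.9 mm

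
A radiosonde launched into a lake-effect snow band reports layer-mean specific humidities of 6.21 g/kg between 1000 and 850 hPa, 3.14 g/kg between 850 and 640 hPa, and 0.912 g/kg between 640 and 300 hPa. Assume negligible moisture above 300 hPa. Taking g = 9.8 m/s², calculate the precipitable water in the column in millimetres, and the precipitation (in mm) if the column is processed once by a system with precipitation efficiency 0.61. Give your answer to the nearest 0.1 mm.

Precipitable water is the column-integrated vapour mass per unit area: PW = (1/g) Σ q̄ Δp, with q in kg/kg and Δp in Pa (1 kg/m² of water = 1 mm).
Layer 1000–850 hPa: Δp = 150 hPa = 15000 Pa, q̄ = 0.00621 kg/kg → 0.00621 × 15000 / 9.8 = 9.51 mm
Layer 850–640 hPa: Δp = 210 hPa = 21000 Pa, q̄ = 0.00314 kg/kg → 0.00314 × 21000 / 9.8 = 6.73 mm
Layer 640–300 hPa: Δp = 340 hPa = 34000 Pa, q̄ = 0.000912 kg/kg → 0.000912 × 34000 / 9.8 = 3.16 mm
PW = 9.51 + 6.73 + 3.16 = 19.40 ≈ 19.4 mm.
Precipitation = ε × PW = 0.61 × 19.4 = 11.8 mm.

PW ≈ 19.4 mm; precipitation ≈ 11.8 mm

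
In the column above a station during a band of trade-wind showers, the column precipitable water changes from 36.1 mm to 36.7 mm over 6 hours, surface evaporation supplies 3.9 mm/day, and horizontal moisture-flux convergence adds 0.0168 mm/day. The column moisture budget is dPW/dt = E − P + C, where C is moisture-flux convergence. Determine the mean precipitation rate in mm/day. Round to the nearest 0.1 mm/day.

dPW/dt = (36.7 − 36.1) mm / (6/24 day) = +2.400 mm/day.
P = E + C − dPW/dt = 3.9 + (0.0168) − (+2.400) = 1.5 mm/day.

P ≈ 1.5 mm/day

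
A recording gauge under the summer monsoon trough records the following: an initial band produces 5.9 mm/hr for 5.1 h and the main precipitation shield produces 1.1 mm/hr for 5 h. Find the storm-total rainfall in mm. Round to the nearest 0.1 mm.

total ≈ 35.6 mm

Total = Σ Rᵢ Δtᵢ = 5.9 × 5.1 + 1.1 × 5
      = 30.09 + 5.5 = 35.6 mm.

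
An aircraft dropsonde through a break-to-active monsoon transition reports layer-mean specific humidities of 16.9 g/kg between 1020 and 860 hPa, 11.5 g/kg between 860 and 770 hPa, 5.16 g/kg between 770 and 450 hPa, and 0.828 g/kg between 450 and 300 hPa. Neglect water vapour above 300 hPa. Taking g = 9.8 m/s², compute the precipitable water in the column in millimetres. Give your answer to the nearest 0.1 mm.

Precipitable water is the column-integrated vapour mass per unit area: PW = (1/g) Σ q̄ Δp, with q in kg/kg and Δp in Pa (1 kg/m² of water = 1 mm).
Layer 1020–860 hPa: Δp = 160 hPa = 16000 Pa, q̄ = 0.0169 kg/kg → 0.0169 × 16000 / 9.8 = 27.59 mm
Layer 860–770 hPa: Δp = 90 hPa = 9000 Pa, q̄ = 0.0115 kg/kg → 0.0115 × 9000 / 9.8 = 10.56 mm
Layer 770–450 hPa: Δp = 320 hPa = 32000 Pa, q̄ = 0.00516 kg/kg → 0.00516 × 32000 / 9.8 = 16.85 mm
Layer 450–300 hPa: Δp = 150 hPa = 15000 Pa, q̄ = 0.000828 kg/kg → 0.000828 × 15000 / 9.8 = 1.27 mm
PW = 27.59 + 10.56 + 16.85 + 1.27 = 56.27 ≈ 56.3 mm.

PW ≈ 56.3 mm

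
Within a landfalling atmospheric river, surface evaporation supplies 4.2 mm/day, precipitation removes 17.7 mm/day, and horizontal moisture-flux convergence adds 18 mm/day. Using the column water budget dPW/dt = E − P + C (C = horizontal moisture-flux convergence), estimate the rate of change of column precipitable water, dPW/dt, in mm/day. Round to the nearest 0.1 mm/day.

dPW/dt = E − P + C = 4.2 − 17.7 + (18) = 4.5 mm/day.

dPW/dt ≈ 4.5 mm/day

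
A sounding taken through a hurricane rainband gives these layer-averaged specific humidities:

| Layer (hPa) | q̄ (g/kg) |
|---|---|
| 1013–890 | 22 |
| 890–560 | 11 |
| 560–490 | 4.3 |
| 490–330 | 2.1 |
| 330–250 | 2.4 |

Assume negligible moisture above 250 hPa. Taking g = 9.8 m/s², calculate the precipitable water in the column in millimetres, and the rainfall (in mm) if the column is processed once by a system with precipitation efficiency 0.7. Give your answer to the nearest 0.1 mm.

Precipitable water is the column-integrated vapour mass per unit area: PW = (1/g) Σ q̄ Δp, with q in kg/kg and Δp in Pa (1 kg/m² of water = 1 mm).
Layer 1013–890 hPa: Δp = 123 hPa = 12300 Pa, q̄ = 0.022 kg/kg → 0.022 × 12300 / 9.8 = 27.61 mm
Layer 890–560 hPa: Δp = 330 hPa = 33000 Pa, q̄ = 0.011 kg/kg → 0.011 × 33000 / 9.8 = 37.04 mm
Layer 560–490 hPa: Δp = 70 hPa = 7000 Pa, q̄ = 0.0043 kg/kg → 0.0043 × 7000 / 9.8 = 3.07 mm
Layer 490–330 hPa: Δp = 160 hPa = 16000 Pa, q̄ = 0.0021 kg/kg → 0.0021 × 16000 / 9.8 = 3.43 mm
Layer 330–250 hPa: Δp = 80 hPa = 8000 Pa, q̄ = 0.0024 kg/kg → 0.0024 × 8000 / 9.8 = 1.96 mm
PW = 27.61 + 37.04 + 3.07 + 3.43 + 1.96 = 73.11 ≈ 73.1 mm.
Rainfall = ε × PW = 0.7 × 73.1 = 51.2 mm.

PW ≈ 73.1 mm; rainfall ≈ 51.2 mm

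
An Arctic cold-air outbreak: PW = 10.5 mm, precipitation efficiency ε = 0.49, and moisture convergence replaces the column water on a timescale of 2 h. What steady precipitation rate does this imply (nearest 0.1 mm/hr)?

R ≈ 2.6 mm/hr

Each overturning extracts ε × PW = 0.49 × 10.5 = 5.145 mm.
Rate = ε·PW / τ = 5.145 / 2 h = 2.6 mm/hr.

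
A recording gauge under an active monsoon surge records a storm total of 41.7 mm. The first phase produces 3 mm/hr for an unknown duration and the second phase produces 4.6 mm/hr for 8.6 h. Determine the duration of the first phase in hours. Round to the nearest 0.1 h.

duration ≈ 0.7 h

Known phases: 4.6 × 8.6 = 39.56 mm.
Remaining depth = 41.7 − 39.56 = 2.14 mm.
Duration = 2.14 / 3 = 0.7 h.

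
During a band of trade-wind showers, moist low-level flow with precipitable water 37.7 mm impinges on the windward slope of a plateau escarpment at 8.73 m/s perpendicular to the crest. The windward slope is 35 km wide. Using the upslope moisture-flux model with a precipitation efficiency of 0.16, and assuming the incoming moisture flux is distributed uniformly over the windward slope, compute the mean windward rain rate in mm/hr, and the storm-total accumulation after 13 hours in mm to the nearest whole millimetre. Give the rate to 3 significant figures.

R ≈ 5.42 mm/hr; total ≈ 70 mm

Incoming column moisture flux per unit ridge length: F = V × PW = 8.73 × 37.7 = 329.121 mm·m/s.
Spread over the 35 km slope with efficiency ε = 0.16: R = ε·F/W = 0.16 × 329.121 / 35000 m = 1.505e-03 mm/s.
R = 1.505e-03 × 3600 = 5.42 mm/hr.
Over 13 h: total = 5.42 × 13 = 70.46 ≈ 70 mm.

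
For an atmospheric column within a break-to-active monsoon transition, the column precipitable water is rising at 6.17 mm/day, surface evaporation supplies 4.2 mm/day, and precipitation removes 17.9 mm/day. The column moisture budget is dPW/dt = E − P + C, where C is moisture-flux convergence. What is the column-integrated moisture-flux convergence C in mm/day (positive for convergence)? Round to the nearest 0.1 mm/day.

dPW/dt = +6.17 mm/day.
C = dPW/dt − E + P = (+6.17) − 4.2 + 17.9 = 19.9 mm/day.

C ≈ 19.9 mm/day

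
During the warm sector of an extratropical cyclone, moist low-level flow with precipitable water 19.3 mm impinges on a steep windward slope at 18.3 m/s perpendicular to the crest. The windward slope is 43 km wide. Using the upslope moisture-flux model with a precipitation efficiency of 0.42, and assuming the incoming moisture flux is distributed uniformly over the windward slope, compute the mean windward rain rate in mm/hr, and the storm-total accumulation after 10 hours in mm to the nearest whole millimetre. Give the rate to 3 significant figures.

Incoming column moisture flux per unit ridge length: F = V × PW = 18.3 × 19.3 = 353.19 mm·m/s.
Spread over the 43 km slope with efficiency ε = 0.42: R = ε·F/W = 0.42 × 353.19 / 43000 m = 3.450e-03 mm/s.
R = 3.450e-03 × 3600 = 12.4 mm/hr.
Over 10 h: total = 12.4 × 10 = 124 mm.

R ≈ 12.4 mm/hr; total ≈ 124 mm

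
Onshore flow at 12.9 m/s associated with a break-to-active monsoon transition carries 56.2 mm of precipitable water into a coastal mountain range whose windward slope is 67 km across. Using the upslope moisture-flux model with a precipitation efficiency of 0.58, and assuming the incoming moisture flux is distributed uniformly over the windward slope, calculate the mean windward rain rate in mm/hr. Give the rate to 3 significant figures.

R ≈ 22.6 mm/hr

Incoming column moisture flux per unit ridge length: F = V × PW = 12.9 × 56.2 = 724.98 mm·m/s.
Spread over the 67 km slope with efficiency ε = 0.58: R = ε·F/W = 0.58 × 724.98 / 67000 m = 6.276e-03 mm/s.
R = 6.276e-03 × 3600 = 22.6 mm/hr.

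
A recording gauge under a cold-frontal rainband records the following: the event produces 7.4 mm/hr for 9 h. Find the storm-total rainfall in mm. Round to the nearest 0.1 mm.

Total = Σ Rᵢ Δtᵢ = 7.4 × 9
      = 66.6 = 66.6 mm.

total ≈ 66.6 mm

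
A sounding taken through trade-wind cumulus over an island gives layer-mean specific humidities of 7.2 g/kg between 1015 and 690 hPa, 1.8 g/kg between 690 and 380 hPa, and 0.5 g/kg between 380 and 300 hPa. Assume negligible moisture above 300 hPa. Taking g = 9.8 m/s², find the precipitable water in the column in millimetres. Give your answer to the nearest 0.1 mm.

Precipitable water is the column-integrated vapour mass per unit area: PW = (1/g) Σ q̄ Δp, with q in kg/kg and Δp in Pa (1 kg/m² of water = 1 mm).
Layer 1015–690 hPa: Δp = 325 hPa = 32500 Pa, q̄ = 0.0072 kg/kg → 0.0072 × 32500 / 9.8 = 23.88 mm
Layer 690–380 hPa: Δp = 310 hPa = 31000 Pa, q̄ = 0.0018 kg/kg → 0.0018 × 31000 / 9.8 = 5.69 mm
Layer 380–300 hPa: Δp = 80 hPa = 8000 Pa, q̄ = 0.0005 kg/kg → 0.0005 × 8000 / 9.8 = 0.41 mm
PW = 23.88 + 5.69 + 0.41 = 29.98 ≈ 30.0 mm.

PW ≈ 30.0 mm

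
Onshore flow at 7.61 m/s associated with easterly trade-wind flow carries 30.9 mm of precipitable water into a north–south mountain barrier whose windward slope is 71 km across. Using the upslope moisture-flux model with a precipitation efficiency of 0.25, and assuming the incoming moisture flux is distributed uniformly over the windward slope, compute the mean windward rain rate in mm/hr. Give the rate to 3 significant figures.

R ≈ 2.98 mm/hr

Incoming column moisture flux per unit ridge length: F = V × PW = 7.61 × 30.9 = 235.149 mm·m/s.
Spread over the 71 km slope with efficiency ε = 0.25: R = ε·F/W = 0.25 × 235.149 / 71000 m = 8.280e-04 mm/s.
R = 8.280e-04 × 3600 = 2.98 mm/hr.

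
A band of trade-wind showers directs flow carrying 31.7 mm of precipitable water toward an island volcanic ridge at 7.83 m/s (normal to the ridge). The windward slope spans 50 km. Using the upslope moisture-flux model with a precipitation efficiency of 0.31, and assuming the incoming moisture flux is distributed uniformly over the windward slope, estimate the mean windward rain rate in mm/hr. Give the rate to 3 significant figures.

Incoming column moisture flux per unit ridge length: F = V × PW = 7.83 × 31.7 = 248.211 mm·m/s.
Spread over the 50 km slope with efficiency ε = 0.31: R = ε·F/W = 0.31 × 248.211 / 50000 m = 1.539e-03 mm/s.
R = 1.539e-03 × 3600 = 5.54 mm/hr.

R ≈ 5.54 mm/hr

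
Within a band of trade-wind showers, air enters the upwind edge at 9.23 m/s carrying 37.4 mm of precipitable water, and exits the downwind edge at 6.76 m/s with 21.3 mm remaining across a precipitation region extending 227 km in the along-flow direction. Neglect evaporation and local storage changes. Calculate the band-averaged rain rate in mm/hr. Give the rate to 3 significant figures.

Column moisture flux per unit crosswind length is F = V × PW.
Inflow: F_in = 9.23 × 37.4 = 345.202 mm·m/s
Outflow: F_out = 6.76 × 21.3 = 143.988 mm·m/s
Steady-state rate R = (F_in − F_out)/L = (345.202 − 143.988) / 227000 m = 8.864e-04 mm/s.
R = 8.864e-04 × 3600 = 3.19 mm/hr.

R ≈ 3.19 mm/hr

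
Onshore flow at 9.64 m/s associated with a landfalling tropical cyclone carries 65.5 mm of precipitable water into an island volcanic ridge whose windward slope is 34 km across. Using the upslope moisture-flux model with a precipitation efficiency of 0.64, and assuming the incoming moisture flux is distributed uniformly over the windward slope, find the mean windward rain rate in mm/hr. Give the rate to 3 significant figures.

R ≈ 42.8 mm/hr

Incoming column moisture flux per unit ridge length: F = V × PW = 9.64 × 65.5 = 631.42 mm·m/s.
Spread over the 34 km slope with efficiency ε = 0.64: R = ε·F/W = 0.64 × 631.42 / 34000 m = 1.189e-02 mm/s.
R = 1.189e-02 × 3600 = 42.8 mm/hr.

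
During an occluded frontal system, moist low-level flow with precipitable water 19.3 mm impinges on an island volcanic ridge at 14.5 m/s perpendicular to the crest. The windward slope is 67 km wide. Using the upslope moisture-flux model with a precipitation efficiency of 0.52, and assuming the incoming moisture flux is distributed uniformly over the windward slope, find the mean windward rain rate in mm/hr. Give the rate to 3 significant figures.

Incoming column moisture flux per unit ridge length: F = V × PW = 14.5 × 19.3 = 279.85 mm·m/s.
Spread over the 67 km slope with efficiency ε = 0.52: R = ε·F/W = 0.52 × 279.85 / 67000 m = 2.172e-03 mm/s.
R = 2.172e-03 × 3600 = 7.82 mm/hr.

R ≈ 7.82 mm/hr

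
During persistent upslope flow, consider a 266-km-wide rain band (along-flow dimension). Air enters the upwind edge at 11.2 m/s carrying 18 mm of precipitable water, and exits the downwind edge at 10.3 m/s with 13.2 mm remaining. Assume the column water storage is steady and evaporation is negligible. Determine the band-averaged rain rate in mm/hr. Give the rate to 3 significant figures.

R ≈ 0.888 mm/hr

Column moisture flux per unit crosswind length is F = V × PW.
Inflow: F_in = 11.2 × 18 = 201.6 mm·m/s
Outflow: F_out = 10.3 × 13.2 = 135.96 mm·m/s
Steady-state rate R = (F_in − F_out)/L = (201.6 − 135.96) / 266000 m = 2.468e-04 mm/s.
R = 2.468e-04 × 3600 = 0.888 mm/hr.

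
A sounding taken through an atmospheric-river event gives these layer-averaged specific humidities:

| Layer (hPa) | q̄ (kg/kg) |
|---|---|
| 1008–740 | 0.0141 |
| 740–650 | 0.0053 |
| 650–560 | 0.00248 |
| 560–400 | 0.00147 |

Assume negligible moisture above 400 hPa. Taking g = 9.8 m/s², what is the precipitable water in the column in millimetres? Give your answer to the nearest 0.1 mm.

PW ≈ 48.1 mm

Precipitable water is the column-integrated vapour mass per unit area: PW = (1/g) Σ q̄ Δp, with q in kg/kg and Δp in Pa (1 kg/m² of water = 1 mm).
Layer 1008–740 hPa: Δp = 268 hPa = 26800 Pa, q̄ = 0.0141 kg/kg → 0.0141 × 26800 / 9.8 = 38.56 mm
Layer 740–650 hPa: Δp = 90 hPa = 9000 Pa, q̄ = 0.0053 kg/kg → 0.0053 × 9000 / 9.8 = 4.87 mm
Layer 650–560 hPa: Δp = 90 hPa = 9000 Pa, q̄ = 0.00248 kg/kg → 0.00248 × 9000 / 9.8 = 2.28 mm
Layer 560–400 hPa: Δp = 160 hPa = 16000 Pa, q̄ = 0.00147 kg/kg → 0.00147 × 16000 / 9.8 = 2.40 mm
PW = 38.56 + 4.87 + 2.28 + 2.40 = 48.11 ≈ 48.1 mm.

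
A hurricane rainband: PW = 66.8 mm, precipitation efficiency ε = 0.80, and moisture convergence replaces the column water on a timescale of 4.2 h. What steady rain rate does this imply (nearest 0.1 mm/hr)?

Each overturning extracts ε × PW = 0.80 × 66.8 = 53.44 mm.
Rate = ε·PW / τ = 53.44 / 4.2 h = 12.7 mm/hr.

R ≈ 12.7 mm/hr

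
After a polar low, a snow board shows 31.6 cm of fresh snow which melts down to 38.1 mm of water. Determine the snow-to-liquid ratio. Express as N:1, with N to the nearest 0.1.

Ratio = snow depth / SWE = 316 mm / 38.1 mm = 8.3, i.e. 8.3:1.

ratio ≈ 8.3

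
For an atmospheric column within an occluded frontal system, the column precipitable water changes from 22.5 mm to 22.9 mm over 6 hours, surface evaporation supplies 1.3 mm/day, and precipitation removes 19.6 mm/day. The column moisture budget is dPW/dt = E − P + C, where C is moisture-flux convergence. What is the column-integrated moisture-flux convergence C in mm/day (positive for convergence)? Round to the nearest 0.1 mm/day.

dPW/dt = (22.9 − 22.5) mm / (6/24 day) = +1.600 mm/day.
C = dPW/dt − E + P = (+1.600) − 1.3 + 19.6 = 19.9 mm/day.

C ≈ 19.9 mm/day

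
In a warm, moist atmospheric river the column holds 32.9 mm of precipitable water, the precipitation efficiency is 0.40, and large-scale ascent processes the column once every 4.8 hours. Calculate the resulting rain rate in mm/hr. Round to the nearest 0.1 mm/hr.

Each overturning extracts ε × PW = 0.40 × 32.9 = 13.16 mm.
Rate = ε·PW / τ = 13.16 / 4.8 h = 2.7 mm/hr.

R ≈ 2.7 mm/hr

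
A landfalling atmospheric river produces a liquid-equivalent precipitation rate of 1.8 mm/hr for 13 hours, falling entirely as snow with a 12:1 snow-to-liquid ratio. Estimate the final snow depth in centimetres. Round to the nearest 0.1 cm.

Liquid-equivalent depth = 1.8 × 13 = 23.4 mm.
Snow depth = 23.4 mm × 12 = 280.8 mm = 28.1 cm.

snow depth ≈ 28.1 cm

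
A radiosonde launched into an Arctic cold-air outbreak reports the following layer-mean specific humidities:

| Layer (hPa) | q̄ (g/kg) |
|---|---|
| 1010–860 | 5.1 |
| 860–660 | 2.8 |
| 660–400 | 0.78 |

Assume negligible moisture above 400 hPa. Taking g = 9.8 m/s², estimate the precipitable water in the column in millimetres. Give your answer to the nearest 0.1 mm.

PW ≈ 15.6 mm

Precipitable water is the column-integrated vapour mass per unit area: PW = (1/g) Σ q̄ Δp, with q in kg/kg and Δp in Pa (1 kg/m² of water = 1 mm).
Layer 1010–860 hPa: Δp = 150 hPa = 15000 Pa, q̄ = 0.0051 kg/kg → 0.0051 × 15000 / 9.8 = 7.81 mm
Layer 860–660 hPa: Δp = 200 hPa = 20000 Pa, q̄ = 0.0028 kg/kg → 0.0028 × 20000 / 9.8 = 5.71 mm
Layer 660–400 hPa: Δp = 260 hPa = 26000 Pa, q̄ = 0.00078 kg/kg → 0.00078 × 26000 / 9.8 = 2.07 mm
PW = 7.81 + 5.71 + 2.07 = 15.59 ≈ 15.6 mm.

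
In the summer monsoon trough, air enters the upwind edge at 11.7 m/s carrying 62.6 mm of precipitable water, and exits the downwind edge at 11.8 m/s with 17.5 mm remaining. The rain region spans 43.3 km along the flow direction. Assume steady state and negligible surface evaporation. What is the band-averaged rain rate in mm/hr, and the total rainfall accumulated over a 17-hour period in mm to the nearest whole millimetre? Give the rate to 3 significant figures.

Column moisture flux per unit crosswind length is F = V × PW.
Inflow: F_in = 11.7 × 62.6 = 732.42 mm·m/s
Outflow: F_out = 11.8 × 17.5 = 206.5 mm·m/s
Steady-state rate R = (F_in − F_out)/L = (732.42 − 206.5) / 43300 m = 1.215e-02 mm/s.
R = 1.215e-02 × 3600 = 43.7 mm/hr.
Over 17 h: total = 43.7 × 17 = 742.9 ≈ 743 mm.

R ≈ 43.7 mm/hr; total ≈ 743 mm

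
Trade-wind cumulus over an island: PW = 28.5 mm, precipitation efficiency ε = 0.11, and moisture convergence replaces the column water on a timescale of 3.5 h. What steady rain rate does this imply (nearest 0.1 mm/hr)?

Each overturning extracts ε × PW = 0.11 × 28.5 = 3.135 mm.
Rate = ε·PW / τ = 3.135 / 3.5 h = 0.9 mm/hr.

R ≈ 0.9 mm/hr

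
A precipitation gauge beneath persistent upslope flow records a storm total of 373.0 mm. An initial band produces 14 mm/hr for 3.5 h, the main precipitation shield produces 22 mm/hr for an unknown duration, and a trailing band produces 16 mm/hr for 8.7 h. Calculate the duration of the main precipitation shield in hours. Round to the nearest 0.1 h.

Known phases: 14 × 3.5 + 16 × 8.7 = 49 + 139.2 = 188.2 mm.
Remaining depth = 373.0 − 188.2 = 184.8 mm.
Duration = 184.8 / 22 = 8.4 h.

duration ≈ 8.4 h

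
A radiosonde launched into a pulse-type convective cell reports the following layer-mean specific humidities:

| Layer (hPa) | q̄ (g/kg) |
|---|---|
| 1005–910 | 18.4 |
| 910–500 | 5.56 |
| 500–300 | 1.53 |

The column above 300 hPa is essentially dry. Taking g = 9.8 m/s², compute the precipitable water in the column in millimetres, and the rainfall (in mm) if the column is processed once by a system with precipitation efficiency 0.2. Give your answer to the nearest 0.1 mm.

Precipitable water is the column-integrated vapour mass per unit area: PW = (1/g) Σ q̄ Δp, with q in kg/kg and Δp in Pa (1 kg/m² of water = 1 mm).
Layer 1005–910 hPa: Δp = 95 hPa = 9500 Pa, q̄ = 0.0184 kg/kg → 0.0184 × 9500 / 9.8 = 17.84 mm
Layer 910–500 hPa: Δp = 410 hPa = 41000 Pa, q̄ = 0.00556 kg/kg → 0.00556 × 41000 / 9.8 = 23.26 mm
Layer 500–300 hPa: Δp = 200 hPa = 20000 Pa, q̄ = 0.00153 kg/kg → 0.00153 × 20000 / 9.8 = 3.12 mm
PW = 17.84 + 23.26 + 3.12 = 44.22 ≈ 44.2 mm.
Rainfall = ε × PW = 0.2 × 44.2 = 8.8 mm.

PW ≈ 44.2 mm; rainfall ≈ 8.8 mm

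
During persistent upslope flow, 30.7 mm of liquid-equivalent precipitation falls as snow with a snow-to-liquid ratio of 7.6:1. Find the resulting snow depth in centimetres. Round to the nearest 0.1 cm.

Snow depth = liquid × ratio = 30.7 mm × 7.6 = 233.32 mm = 23.3 cm.

snow depth ≈ 23.3 cm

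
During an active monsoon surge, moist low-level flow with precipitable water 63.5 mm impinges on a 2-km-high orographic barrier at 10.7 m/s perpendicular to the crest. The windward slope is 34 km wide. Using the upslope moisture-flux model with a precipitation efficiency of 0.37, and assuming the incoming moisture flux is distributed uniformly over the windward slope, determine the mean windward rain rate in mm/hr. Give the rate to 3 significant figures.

R ≈ 26.6 mm/hr

Incoming column moisture flux per unit ridge length: F = V × PW = 10.7 × 63.5 = 679.45 mm·m/s.
Spread over the 34 km slope with efficiency ε = 0.37: R = ε·F/W = 0.37 × 679.45 / 34000 m = 7.394e-03 mm/s.
R = 7.394e-03 × 3600 = 26.6 mm/hr.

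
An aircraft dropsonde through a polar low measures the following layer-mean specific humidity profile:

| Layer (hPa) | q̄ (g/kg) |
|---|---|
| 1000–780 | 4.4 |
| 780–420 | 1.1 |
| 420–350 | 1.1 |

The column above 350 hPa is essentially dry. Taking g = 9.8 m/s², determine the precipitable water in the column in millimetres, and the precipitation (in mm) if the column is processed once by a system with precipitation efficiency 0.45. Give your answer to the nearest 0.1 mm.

PW ≈ 14.7 mm; precipitation ≈ 6.6 mm

Precipitable water is the column-integrated vapour mass per unit area: PW = (1/g) Σ q̄ Δp, with q in kg/kg and Δp in Pa (1 kg/m² of water = 1 mm).
Layer 1000–780 hPa: Δp = 220 hPa = 22000 Pa, q̄ = 0.0044 kg/kg → 0.0044 × 22000 / 9.8 = 9.88 mm
Layer 780–420 hPa: Δp = 360 hPa = 36000 Pa, q̄ = 0.0011 kg/kg → 0.0011 × 36000 / 9.8 = 4.04 mm
Layer 420–350 hPa: Δp = 70 hPa = 7000 Pa, q̄ = 0.0011 kg/kg → 0.0011 × 7000 / 9.8 = 0.79 mm
PW = 9.88 + 4.04 + 0.79 = 14.71 ≈ 14.7 mm.
Precipitation = ε × PW = 0.45 × 14.7 = 6.6 mm.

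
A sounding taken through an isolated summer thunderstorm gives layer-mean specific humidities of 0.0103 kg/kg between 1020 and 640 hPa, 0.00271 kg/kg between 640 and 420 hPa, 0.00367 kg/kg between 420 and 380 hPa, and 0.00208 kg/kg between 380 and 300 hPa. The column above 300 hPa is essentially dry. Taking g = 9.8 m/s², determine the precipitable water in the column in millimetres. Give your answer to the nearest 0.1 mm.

Precipitable water is the column-integrated vapour mass per unit area: PW = (1/g) Σ q̄ Δp, with q in kg/kg and Δp in Pa (1 kg/m² of water = 1 mm).
Layer 1020–640 hPa: Δp = 380 hPa = 38000 Pa, q̄ = 0.0103 kg/kg → 0.0103 × 38000 / 9.8 = 39.94 mm
Layer 640–420 hPa: Δp = 220 hPa = 22000 Pa, q̄ = 0.00271 kg/kg → 0.00271 × 22000 / 9.8 = 6.08 mm
Layer 420–380 hPa: Δp = 40 hPa = 4000 Pa, q̄ = 0.00367 kg/kg → 0.00367 × 4000 / 9.8 = 1.50 mm
Layer 380–300 hPa: Δp = 80 hPa = 8000 Pa, q̄ = 0.00208 kg/kg → 0.00208 × 8000 / 9.8 = 1.70 mm
PW = 39.94 + 6.08 + 1.50 + 1.70 = 49.22 ≈ 49.2 mm.

PW ≈ 49.2 mm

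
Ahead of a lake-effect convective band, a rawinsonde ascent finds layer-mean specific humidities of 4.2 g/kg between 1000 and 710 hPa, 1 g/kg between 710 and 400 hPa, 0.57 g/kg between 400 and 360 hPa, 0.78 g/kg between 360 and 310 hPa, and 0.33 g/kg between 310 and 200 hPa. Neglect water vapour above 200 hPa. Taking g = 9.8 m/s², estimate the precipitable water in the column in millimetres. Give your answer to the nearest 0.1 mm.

PW ≈ 16.6 mm

Precipitable water is the column-integrated vapour mass per unit area: PW = (1/g) Σ q̄ Δp, with q in kg/kg and Δp in Pa (1 kg/m² of water = 1 mm).
Layer 1000–710 hPa: Δp = 290 hPa = 29000 Pa, q̄ = 0.0042 kg/kg → 0.0042 × 29000 / 9.8 = 12.43 mm
Layer 710–400 hPa: Δp = 310 hPa = 31000 Pa, q̄ = 0.001 kg/kg → 0.001 × 31000 / 9.8 = 3.16 mm
Layer 400–360 hPa: Δp = 40 hPa = 4000 Pa, q̄ = 0.00057 kg/kg → 0.00057 × 4000 / 9.8 = 0.23 mm
Layer 360–310 hPa: Δp = 50 hPa = 5000 Pa, q̄ = 0.00078 kg/kg → 0.00078 × 5000 / 9.8 = 0.40 mm
Layer 310–200 hPa: Δp = 110 hPa = 11000 Pa, q̄ = 0.00033 kg/kg → 0.00033 × 11000 / 9.8 = 0.37 mm
PW = 12.43 + 3.16 + 0.23 + 0.40 + 0.37 = 16.59 ≈ 16.6 mm.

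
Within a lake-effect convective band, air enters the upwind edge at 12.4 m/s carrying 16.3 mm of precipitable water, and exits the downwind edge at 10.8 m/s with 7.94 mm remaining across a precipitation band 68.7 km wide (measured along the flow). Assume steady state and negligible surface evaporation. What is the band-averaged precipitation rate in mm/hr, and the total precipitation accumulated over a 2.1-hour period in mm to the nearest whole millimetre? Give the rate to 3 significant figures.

Column moisture flux per unit crosswind length is F = V × PW.
Inflow: F_in = 12.4 × 16.3 = 202.12 mm·m/s
Outflow: F_out = 10.8 × 7.94 = 85.752 mm·m/s
Steady-state rate R = (F_in − F_out)/L = (202.12 − 85.752) / 68700 m = 1.694e-03 mm/s.
R = 1.694e-03 × 3600 = 6.10 mm/hr.
Over 2.1 h: total = 6.10 × 2.1 = 12.81 ≈ 13 mm.

R ≈ 6.10 mm/hr; total ≈ 13 mm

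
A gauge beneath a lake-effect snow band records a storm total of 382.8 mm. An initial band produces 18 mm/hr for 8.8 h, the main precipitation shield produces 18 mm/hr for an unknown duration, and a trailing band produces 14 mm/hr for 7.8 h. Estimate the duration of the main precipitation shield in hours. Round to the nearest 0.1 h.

duration ≈ 6.4 h

Known phases: 18 × 8.8 + 14 × 7.8 = 158.4 + 109.2 = 267.6 mm.
Remaining depth = 382.8 − 267.6 = 115.2 mm.
Duration = 115.2 / 18 = 6.4 h.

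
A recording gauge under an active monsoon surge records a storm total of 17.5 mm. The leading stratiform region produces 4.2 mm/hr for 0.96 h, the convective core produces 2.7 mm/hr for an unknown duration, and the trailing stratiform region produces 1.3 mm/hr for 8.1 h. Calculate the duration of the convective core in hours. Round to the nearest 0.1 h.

duration ≈ 1.1 h

Known phases: 4.2 × 0.96 + 1.3 × 8.1 = 4.032 + 10.53 = 14.562 mm.
Remaining depth = 17.5 − 14.562 = 2.938 mm.
Duration = 2.938 / 2.7 = 1.1 h.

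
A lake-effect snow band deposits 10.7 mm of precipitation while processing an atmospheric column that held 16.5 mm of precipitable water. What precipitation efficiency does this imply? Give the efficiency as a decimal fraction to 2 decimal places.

ε ≈ 0.65

ε = precipitation / PW = 10.7 / 16.5 = 0.65.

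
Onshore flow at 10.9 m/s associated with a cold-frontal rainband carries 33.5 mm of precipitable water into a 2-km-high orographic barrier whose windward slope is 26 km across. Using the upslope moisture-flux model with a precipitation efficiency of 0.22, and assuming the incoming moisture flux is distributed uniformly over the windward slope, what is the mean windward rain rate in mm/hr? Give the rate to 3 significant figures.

R ≈ 11.1 mm/hr

Incoming column moisture flux per unit ridge length: F = V × PW = 10.9 × 33.5 = 365.15 mm·m/s.
Spread over the 26 km slope with efficiency ε = 0.22: R = ε·F/W = 0.22 × 365.15 / 26000 m = 3.090e-03 mm/s.
R = 3.090e-03 × 3600 = 11.1 mm/hr.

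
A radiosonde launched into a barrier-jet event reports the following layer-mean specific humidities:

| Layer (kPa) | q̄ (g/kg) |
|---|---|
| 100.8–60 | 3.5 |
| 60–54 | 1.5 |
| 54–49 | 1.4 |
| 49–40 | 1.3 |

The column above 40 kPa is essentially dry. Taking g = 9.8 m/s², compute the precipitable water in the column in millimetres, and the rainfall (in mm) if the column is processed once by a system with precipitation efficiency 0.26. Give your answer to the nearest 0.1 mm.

PW ≈ 17.4 mm; rainfall ≈ 4.5 mm

Precipitable water is the column-integrated vapour mass per unit area: PW = (1/g) Σ q̄ Δp, with q in kg/kg and Δp in Pa (1 kg/m² of water = 1 mm).
Layer 100.8–60 kPa: Δp = 408 hPa = 40800 Pa, q̄ = 0.0035 kg/kg → 0.0035 × 40800 / 9.8 = 14.57 mm
Layer 60–54 kPa: Δp = 60 hPa = 6000 Pa, q̄ = 0.0015 kg/kg → 0.0015 × 6000 / 9.8 = 0.92 mm
Layer 54–49 kPa: Δp = 50 hPa = 5000 Pa, q̄ = 0.0014 kg/kg → 0.0014 × 5000 / 9.8 = 0.71 mm
Layer 49–40 kPa: Δp = 90 hPa = 9000 Pa, q̄ = 0.0013 kg/kg → 0.0013 × 9000 / 9.8 = 1.19 mm
PW = 14.57 + 0.92 + 0.71 + 1.19 = 17.39 ≈ 17.4 mm.
Rainfall = ε × PW = 0.26 × 17.4 = 4.5 mm.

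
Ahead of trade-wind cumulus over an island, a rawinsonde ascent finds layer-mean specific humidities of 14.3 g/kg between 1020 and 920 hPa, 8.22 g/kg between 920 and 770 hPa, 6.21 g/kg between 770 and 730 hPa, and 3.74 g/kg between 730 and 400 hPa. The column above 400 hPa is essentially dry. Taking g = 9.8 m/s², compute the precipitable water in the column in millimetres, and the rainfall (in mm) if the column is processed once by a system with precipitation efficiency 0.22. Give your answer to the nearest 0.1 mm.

PW ≈ 42.3 mm; rainfall ≈ 9.3 mm

Precipitable water is the column-integrated vapour mass per unit area: PW = (1/g) Σ q̄ Δp, with q in kg/kg and Δp in Pa (1 kg/m² of water = 1 mm).
Layer 1020–920 hPa: Δp = 100 hPa = 10000 Pa, q̄ = 0.0143 kg/kg → 0.0143 × 10000 / 9.8 = 14.59 mm
Layer 920–770 hPa: Δp = 150 hPa = 15000 Pa, q̄ = 0.00822 kg/kg → 0.00822 × 15000 / 9.8 = 12.58 mm
Layer 770–730 hPa: Δp = 40 hPa = 4000 Pa, q̄ = 0.00621 kg/kg → 0.00621 × 4000 / 9.8 = 2.53 mm
Layer 730–400 hPa: Δp = 330 hPa = 33000 Pa, q̄ = 0.00374 kg/kg → 0.00374 × 33000 / 9.8 = 12.59 mm
PW = 14.59 + 12.58 + 2.53 + 12.59 = 42.29 ≈ 42.3 mm.
Rainfall = ε × PW = 0.22 × 42.3 = 9.3 mm.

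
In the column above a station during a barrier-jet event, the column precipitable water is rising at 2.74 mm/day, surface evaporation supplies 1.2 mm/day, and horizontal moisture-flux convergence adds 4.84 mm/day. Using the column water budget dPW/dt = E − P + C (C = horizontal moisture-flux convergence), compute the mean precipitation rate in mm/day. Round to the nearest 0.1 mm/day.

dPW/dt = +2.74 mm/day.
P = E + C − dPW/dt = 1.2 + (4.84) − (+2.74) = 3.3 mm/day.

P ≈ 3.3 mm/day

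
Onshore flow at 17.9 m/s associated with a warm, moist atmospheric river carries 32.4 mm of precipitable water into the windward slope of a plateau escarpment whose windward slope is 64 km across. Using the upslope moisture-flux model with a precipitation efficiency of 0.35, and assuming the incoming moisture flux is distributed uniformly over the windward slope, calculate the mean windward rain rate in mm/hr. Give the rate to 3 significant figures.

Incoming column moisture flux per unit ridge length: F = V × PW = 17.9 × 32.4 = 579.96 mm·m/s.
Spread over the 64 km slope with efficiency ε = 0.35: R = ε·F/W = 0.35 × 579.96 / 64000 m = 3.172e-03 mm/s.
R = 3.172e-03 × 3600 = 11.4 mm/hr.

R ≈ 11.4 mm/hr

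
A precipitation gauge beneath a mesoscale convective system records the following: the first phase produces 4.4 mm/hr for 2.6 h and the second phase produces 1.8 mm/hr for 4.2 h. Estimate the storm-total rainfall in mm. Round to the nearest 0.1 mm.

total ≈ 19.0 mm

Total = Σ Rᵢ Δtᵢ = 4.4 × 2.6 + 1.8 × 4.2
      = 11.44 + 7.56 = 19.0 mm.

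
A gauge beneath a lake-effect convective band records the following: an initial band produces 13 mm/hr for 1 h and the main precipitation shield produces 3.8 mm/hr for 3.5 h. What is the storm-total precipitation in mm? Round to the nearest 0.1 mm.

total ≈ 26.3 mm

Total = Σ Rᵢ Δtᵢ = 13 × 1 + 3.8 × 3.5
      = 13 + 13.3 = 26.3 mm.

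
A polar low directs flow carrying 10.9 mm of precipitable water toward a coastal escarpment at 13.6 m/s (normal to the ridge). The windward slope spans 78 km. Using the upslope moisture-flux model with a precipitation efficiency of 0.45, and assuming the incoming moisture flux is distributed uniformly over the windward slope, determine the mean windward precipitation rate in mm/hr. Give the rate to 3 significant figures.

Incoming column moisture flux per unit ridge length: F = V × PW = 13.6 × 10.9 = 148.24 mm·m/s.
Spread over the 78 km slope with efficiency ε = 0.45: R = ε·F/W = 0.45 × 148.24 / 78000 m = 8.552e-04 mm/s.
R = 8.552e-04 × 3600 = 3.08 mm/hr.

R ≈ 3.08 mm/hr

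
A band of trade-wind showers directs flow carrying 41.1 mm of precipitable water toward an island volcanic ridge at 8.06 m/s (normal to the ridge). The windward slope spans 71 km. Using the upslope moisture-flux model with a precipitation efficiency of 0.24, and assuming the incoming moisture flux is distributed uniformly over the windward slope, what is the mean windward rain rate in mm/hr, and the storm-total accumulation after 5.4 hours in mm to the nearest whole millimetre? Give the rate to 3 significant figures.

R ≈ 4.03 mm/hr; total ≈ 22 mm

Incoming column moisture flux per unit ridge length: F = V × PW = 8.06 × 41.1 = 331.266 mm·m/s.
Spread over the 71 km slope with efficiency ε = 0.24: R = ε·F/W = 0.24 × 331.266 / 71000 m = 1.120e-03 mm/s.
R = 1.120e-03 × 3600 = 4.03 mm/hr.
Over 5.4 h: total = 4.03 × 5.4 = 21.762 ≈ 22 mm.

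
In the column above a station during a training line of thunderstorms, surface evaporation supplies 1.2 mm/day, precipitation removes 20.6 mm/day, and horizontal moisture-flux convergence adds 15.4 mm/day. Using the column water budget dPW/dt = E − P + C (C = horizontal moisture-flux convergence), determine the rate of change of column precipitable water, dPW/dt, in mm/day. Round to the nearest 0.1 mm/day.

dPW/dt ≈ -4.0 mm/day

dPW/dt = E − P + C = 1.2 − 20.6 + (15.4) = -4.0 mm/day.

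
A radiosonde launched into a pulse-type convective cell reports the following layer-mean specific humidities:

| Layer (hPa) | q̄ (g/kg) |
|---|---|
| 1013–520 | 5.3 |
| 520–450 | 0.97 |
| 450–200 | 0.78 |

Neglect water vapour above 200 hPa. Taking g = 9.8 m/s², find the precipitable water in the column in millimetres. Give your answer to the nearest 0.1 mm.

Precipitable water is the column-integrated vapour mass per unit area: PW = (1/g) Σ q̄ Δp, with q in kg/kg and Δp in Pa (1 kg/m² of water = 1 mm).
Layer 1013–520 hPa: Δp = 493 hPa = 49300 Pa, q̄ = 0.0053 kg/kg → 0.0053 × 49300 / 9.8 = 26.66 mm
Layer 520–450 hPa: Δp = 70 hPa = 7000 Pa, q̄ = 0.00097 kg/kg → 0.00097 × 7000 / 9.8 = 0.69 mm
Layer 450–200 hPa: Δp = 250 hPa = 25000 Pa, q̄ = 0.00078 kg/kg → 0.00078 × 25000 / 9.8 = 1.99 mm
PW = 26.66 + 0.69 + 1.99 = 29.34 ≈ 29.3 mm.

PW ≈ 29.3 mm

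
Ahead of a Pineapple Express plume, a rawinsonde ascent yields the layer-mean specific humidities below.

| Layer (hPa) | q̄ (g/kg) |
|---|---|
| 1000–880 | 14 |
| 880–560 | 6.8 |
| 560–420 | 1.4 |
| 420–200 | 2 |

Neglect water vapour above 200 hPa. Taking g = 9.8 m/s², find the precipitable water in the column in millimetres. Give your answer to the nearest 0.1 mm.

PW ≈ 45.8 mm

Precipitable water is the column-integrated vapour mass per unit area: PW = (1/g) Σ q̄ Δp, with q in kg/kg and Δp in Pa (1 kg/m² of water = 1 mm).
Layer 1000–880 hPa: Δp = 120 hPa = 12000 Pa, q̄ = 0.014 kg/kg → 0.014 × 12000 / 9.8 = 17.14 mm
Layer 880–560 hPa: Δp = 320 hPa = 32000 Pa, q̄ = 0.0068 kg/kg → 0.0068 × 32000 / 9.8 = 22.20 mm
Layer 560–420 hPa: Δp = 140 hPa = 14000 Pa, q̄ = 0.0014 kg/kg → 0.0014 × 14000 / 9.8 = 2.00 mm
Layer 420–200 hPa: Δp = 220 hPa = 22000 Pa, q̄ = 0.002 kg/kg → 0.002 × 22000 / 9.8 = 4.49 mm
PW = 17.14 + 22.20 + 2.00 + 4.49 = 45.83 ≈ 45.8 mm.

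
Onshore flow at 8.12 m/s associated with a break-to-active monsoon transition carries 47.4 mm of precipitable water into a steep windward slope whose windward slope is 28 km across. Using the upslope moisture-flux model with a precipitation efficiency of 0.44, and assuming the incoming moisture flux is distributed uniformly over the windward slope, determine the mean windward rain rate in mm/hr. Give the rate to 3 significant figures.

Incoming column moisture flux per unit ridge length: F = V × PW = 8.12 × 47.4 = 384.888 mm·m/s.
Spread over the 28 km slope with efficiency ε = 0.44: R = ε·F/W = 0.44 × 384.888 / 28000 m = 6.048e-03 mm/s.
R = 6.048e-03 × 3600 = 21.8 mm/hr.

R ≈ 21.8 mm/hr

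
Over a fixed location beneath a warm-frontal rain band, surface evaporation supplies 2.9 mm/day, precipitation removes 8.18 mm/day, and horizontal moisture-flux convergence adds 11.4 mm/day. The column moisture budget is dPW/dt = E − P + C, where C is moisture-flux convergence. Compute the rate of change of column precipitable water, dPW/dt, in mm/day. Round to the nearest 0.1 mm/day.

dPW/dt = E − P + C = 2.9 − 8.18 + (11.4) = 6.1 mm/day.

dPW/dt ≈ 6.1 mm/day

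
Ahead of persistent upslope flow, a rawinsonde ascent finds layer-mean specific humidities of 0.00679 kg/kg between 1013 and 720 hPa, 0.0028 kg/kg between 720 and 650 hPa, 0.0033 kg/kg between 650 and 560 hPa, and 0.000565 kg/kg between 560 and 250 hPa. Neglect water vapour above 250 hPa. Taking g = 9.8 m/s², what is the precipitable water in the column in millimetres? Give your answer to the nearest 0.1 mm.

Precipitable water is the column-integrated vapour mass per unit area: PW = (1/g) Σ q̄ Δp, with q in kg/kg and Δp in Pa (1 kg/m² of water = 1 mm).
Layer 1013–720 hPa: Δp = 293 hPa = 29300 Pa, q̄ = 0.00679 kg/kg → 0.00679 × 29300 / 9.8 = 20.30 mm
Layer 720–650 hPa: Δp = 70 hPa = 7000 Pa, q̄ = 0.0028 kg/kg → 0.0028 × 7000 / 9.8 = 2.00 mm
Layer 650–560 hPa: Δp = 90 hPa = 9000 Pa, q̄ = 0.0033 kg/kg → 0.0033 × 9000 / 9.8 = 3.03 mm
Layer 560–250 hPa: Δp = 310 hPa = 31000 Pa, q̄ = 0.000565 kg/kg → 0.000565 × 31000 / 9.8 = 1.79 mm
PW = 20.30 + 2.00 + 3.03 + 1.79 = 27.12 ≈ 27.1 mm.

PW ≈ 27.1 mm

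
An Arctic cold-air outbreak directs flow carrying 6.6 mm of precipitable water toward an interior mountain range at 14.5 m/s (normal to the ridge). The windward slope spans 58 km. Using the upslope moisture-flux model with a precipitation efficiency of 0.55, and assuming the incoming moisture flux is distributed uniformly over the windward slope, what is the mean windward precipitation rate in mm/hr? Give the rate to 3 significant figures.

Incoming column moisture flux per unit ridge length: F = V × PW = 14.5 × 6.6 = 95.7 mm·m/s.
Spread over the 58 km slope with efficiency ε = 0.55: R = ε·F/W = 0.55 × 95.7 / 58000 m = 9.075e-04 mm/s.
R = 9.075e-04 × 3600 = 3.27 mm/hr.

R ≈ 3.27 mm/hr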